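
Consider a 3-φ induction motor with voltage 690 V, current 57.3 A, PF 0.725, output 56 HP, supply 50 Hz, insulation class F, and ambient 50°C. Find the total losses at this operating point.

P_in = √3·V·I·cosφ = 1.732×690×57.3×0.725 = 49647 W
P_out = 56×746 = 41776 W
Losses = P_in − P_out = 49647 − 41776 = 7871 W

7.87 kW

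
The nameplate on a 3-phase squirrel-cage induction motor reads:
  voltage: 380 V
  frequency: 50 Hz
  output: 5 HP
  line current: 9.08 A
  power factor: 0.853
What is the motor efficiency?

73.2 %

P_out = 5 × 746 = 3730 W
P_in = √3·V_L·I_L·cosφ = 1.732 × 380 × 9.08 × 0.853 = 5098 W
η = P_out / P_in = 3730 / 5098 = 0.732 = 73.2%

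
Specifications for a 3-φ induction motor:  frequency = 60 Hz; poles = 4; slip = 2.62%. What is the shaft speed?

n_s = 120f/p = 120×60/4 = 1800 rpm
n = n_s(1 − s) = 1800 × (1 − 0.0262) = 1753 rpm

1753 rpm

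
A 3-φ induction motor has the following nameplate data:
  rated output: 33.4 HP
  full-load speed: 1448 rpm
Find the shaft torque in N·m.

P_out = 33.4 × 746 = 24916 W
ω = 2π × 1448/60 = 151.6 rad/s
τ = P_out/ω = 24916/151.6 = 164 N·m

164 N·m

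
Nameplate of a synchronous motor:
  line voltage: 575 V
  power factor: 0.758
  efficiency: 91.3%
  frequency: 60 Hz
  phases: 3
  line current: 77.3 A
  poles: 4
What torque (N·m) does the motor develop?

283 N·m

P_in = √3·V·I·cosφ = 1.732 × 575 × 77.3 × 0.758 = 58353 W
P_out = η·P_in = 0.913 × 58353 = 53276 W
n = n_s = 120×60/4 = 1800 rpm (synchronous)
ω = 2π×1800/60 = 188.5 rad/s
τ = P_out/ω = 53276/188.5 = 283 N·m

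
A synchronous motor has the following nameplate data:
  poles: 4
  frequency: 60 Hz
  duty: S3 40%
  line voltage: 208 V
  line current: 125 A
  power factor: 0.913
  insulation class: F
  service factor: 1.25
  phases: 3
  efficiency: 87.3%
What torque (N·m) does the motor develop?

P_in = √3·V·I·cosφ = 1.732 × 208 × 125 × 0.913 = 41114 W
P_out = η·P_in = 0.873 × 41114 = 35893 W
n = n_s = 120×60/4 = 1800 rpm (synchronous)
ω = 2π×1800/60 = 188.5 rad/s
τ = P_out/ω = 35893/188.5 = 190 N·m

190 N·m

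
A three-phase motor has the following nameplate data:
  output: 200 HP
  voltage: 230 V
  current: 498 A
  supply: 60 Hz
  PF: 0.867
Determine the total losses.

22800 W

P_in = √3·V·I·cosφ = 1.732×230×498×0.867 = 171998 W
P_out = 200×746 = 149200 W
Losses = P_in − P_out = 171998 − 149200 = 22798 W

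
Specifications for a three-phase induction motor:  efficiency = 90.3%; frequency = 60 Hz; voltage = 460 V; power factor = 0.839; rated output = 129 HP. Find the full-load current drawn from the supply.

P_out = 129 × 746 = 96234 W
P_in = P_out / η = 96234 / 0.903 = 106571 W
I_L = P_in / (√3·V_L·cosφ) = 106571 / (1.732 × 460 × 0.839) = 159 A

159 A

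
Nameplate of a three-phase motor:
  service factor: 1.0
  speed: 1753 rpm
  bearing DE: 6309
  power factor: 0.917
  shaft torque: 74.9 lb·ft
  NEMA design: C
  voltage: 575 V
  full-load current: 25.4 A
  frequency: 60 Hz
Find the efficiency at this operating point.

τ = 74.9 lb·ft × 1.356 = 101.6 N·m
ω = 2π × 1753/60 = 183.6 rad/s; P_out = τω = 101.6 × 183.6 = 18654 W
P_in = √3·V_L·I_L·cosφ = 1.732 × 575 × 25.4 × 0.917 = 23196 W
η = P_out / P_in = 18654 / 23196 = 0.804 = 80.4%

80.4 %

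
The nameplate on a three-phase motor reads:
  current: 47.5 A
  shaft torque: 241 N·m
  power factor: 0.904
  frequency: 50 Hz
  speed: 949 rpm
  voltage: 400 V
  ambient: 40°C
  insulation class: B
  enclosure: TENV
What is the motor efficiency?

80.5 %

ω = 2π × 949/60 = 99.38 rad/s; P_out = τω = 241 × 99.38 = 23951 W
P_in = √3·V_L·I_L·cosφ = 1.732 × 400 × 47.5 × 0.904 = 29749 W
η = P_out / P_in = 23951 / 29749 = 0.805 = 80.5%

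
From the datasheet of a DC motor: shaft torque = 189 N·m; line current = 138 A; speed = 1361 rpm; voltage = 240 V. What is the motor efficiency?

81.3 %

ω = 2π × 1361/60 = 142.5 rad/s; P_out = τω = 189 × 142.5 = 26933 W
P_in = V·I = 240 × 138 = 33120 W
η = P_out / P_in = 26933 / 33120 = 0.813 = 81.3%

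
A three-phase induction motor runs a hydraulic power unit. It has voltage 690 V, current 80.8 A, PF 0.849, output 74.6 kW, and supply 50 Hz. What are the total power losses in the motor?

P_in = √3·V·I·cosφ = 1.732×690×80.8×0.849 = 81982 W
P_out = 74600 W
Losses = P_in − P_out = 81982 − 74600 = 7382 W

7.38 kW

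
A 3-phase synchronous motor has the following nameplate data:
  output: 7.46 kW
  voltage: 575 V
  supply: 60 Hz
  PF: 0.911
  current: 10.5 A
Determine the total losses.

P_in = √3·V·I·cosφ = 1.732×575×10.5×0.911 = 9526 W
P_out = 7460 W
Losses = P_in − P_out = 9526 − 7460 = 2066 W

2.07 kW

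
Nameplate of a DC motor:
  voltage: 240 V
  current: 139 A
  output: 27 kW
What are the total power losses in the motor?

6360 W

P_in = V·I = 240×139 = 33360 W
P_out = 27000 W
Losses = P_in − P_out = 33360 − 27000 = 6360 W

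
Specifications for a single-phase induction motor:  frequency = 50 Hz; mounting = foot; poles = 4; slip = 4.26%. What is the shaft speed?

1436 rpm

n_s = 120f/p = 120×50/4 = 1500 rpm
n = n_s(1 − s) = 1500 × (1 − 0.0426) = 1436 rpm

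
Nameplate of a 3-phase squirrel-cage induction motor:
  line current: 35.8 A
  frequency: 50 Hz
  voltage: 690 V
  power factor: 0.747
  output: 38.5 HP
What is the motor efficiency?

P_out = 38.5 × 746 = 28721 W
P_in = √3·V_L·I_L·cosφ = 1.732 × 690 × 35.8 × 0.747 = 31960 W
η = P_out / P_in = 28721 / 31960 = 0.899 = 89.9%

89.9 %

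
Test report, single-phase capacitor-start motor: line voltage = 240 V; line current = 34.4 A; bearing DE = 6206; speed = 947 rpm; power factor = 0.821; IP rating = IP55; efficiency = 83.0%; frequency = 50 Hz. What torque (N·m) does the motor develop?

56.7 N·m

P_in = V·I·cosφ = 240 × 34.4 × 0.821 = 6778 W
P_out = η·P_in = 0.83 × 6778 = 5626 W
n = 947 rpm
ω = 2π×947/60 = 99.17 rad/s
τ = P_out/ω = 5626/99.17 = 56.7 N·m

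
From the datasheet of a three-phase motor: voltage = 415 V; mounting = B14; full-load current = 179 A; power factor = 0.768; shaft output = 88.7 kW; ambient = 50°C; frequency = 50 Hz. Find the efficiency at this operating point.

89.8 %

P_out = 88.7 kW = 88700 W
P_in = √3·V_L·I_L·cosφ = 1.732 × 415 × 179 × 0.768 = 98812 W
η = P_out / P_in = 88700 / 98812 = 0.898 = 89.8%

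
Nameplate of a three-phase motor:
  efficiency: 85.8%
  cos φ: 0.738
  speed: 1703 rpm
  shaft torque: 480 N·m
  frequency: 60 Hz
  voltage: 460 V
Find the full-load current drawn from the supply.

ω = 2π×1703/60 = 178.3 rad/s; P_out = τω = 480 × 178.3 = 85584 W
P_in = P_out / η = 85584 / 0.858 = 99748 W
I_L = P_in / (√3·V_L·cosφ) = 99748 / (1.732 × 460 × 0.738) = 170 A

170 A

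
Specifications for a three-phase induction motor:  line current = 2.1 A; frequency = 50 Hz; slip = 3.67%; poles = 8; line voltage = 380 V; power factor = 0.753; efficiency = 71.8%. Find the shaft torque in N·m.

9.88 N·m

P_in = √3·V·I·cosφ = 1.732 × 380 × 2.1 × 0.753 = 1041 W
P_out = η·P_in = 0.718 × 1041 = 747 W
n_s = 120×50/8 = 750 rpm; n = 750×(1−0.0367) = 722 rpm
ω = 2π×722/60 = 75.61 rad/s
τ = P_out/ω = 747/75.61 = 9.88 N·m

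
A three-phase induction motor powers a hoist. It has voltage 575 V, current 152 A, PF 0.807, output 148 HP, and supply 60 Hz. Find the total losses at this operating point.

11800 W

P_in = √3·V·I·cosφ = 1.732×575×152×0.807 = 122161 W
P_out = 148×746 = 110408 W
Losses = P_in − P_out = 122161 − 110408 = 11753 W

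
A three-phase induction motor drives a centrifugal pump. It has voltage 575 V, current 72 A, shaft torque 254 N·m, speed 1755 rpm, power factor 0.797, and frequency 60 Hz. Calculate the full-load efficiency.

81.7 %

ω = 2π × 1755/60 = 183.8 rad/s; P_out = τω = 254 × 183.8 = 46685 W
P_in = √3·V_L·I_L·cosφ = 1.732 × 575 × 72 × 0.797 = 57149 W
η = P_out / P_in = 46685 / 57149 = 0.817 = 81.7%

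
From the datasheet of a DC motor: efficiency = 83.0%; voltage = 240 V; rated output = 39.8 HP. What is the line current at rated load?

P_out = 39.8 × 746 = 29691 W
P_in = P_out / η = 29691 / 0.830 = 35772 W
I = P_in / V = 35772 / 240 = 149 A

149 A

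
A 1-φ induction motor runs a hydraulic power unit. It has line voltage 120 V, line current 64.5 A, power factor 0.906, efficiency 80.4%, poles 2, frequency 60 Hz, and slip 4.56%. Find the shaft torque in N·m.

15.7 N·m

P_in = V·I·cosφ = 120 × 64.5 × 0.906 = 7012 W
P_out = η·P_in = 0.804 × 7012 = 5638 W
n_s = 120×60/2 = 3600 rpm; n = 3600×(1−0.0456) = 3436 rpm
ω = 2π×3436/60 = 359.8 rad/s
τ = P_out/ω = 5638/359.8 = 15.7 N·m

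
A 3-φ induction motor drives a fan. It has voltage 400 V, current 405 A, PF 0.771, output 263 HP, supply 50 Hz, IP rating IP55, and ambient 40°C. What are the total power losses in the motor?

P_in = √3·V·I·cosφ = 1.732×400×405×0.771 = 216330 W
P_out = 263×746 = 196198 W
Losses = P_in − P_out = 216330 − 196198 = 20132 W

20.1 kW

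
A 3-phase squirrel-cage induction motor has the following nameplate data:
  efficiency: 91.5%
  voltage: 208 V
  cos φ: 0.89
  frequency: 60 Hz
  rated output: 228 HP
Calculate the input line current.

580 A

P_out = 228 × 746 = 170088 W
P_in = P_out / η = 170088 / 0.915 = 185889 W
I_L = P_in / (√3·V_L·cosφ) = 185889 / (1.732 × 208 × 0.89) = 580 A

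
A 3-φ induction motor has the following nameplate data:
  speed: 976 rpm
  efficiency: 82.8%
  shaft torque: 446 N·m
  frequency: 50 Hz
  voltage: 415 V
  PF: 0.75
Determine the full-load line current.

102 A

ω = 2π×976/60 = 102.2 rad/s; P_out = τω = 446 × 102.2 = 45581 W
P_in = P_out / η = 45581 / 0.828 = 55050 W
I_L = P_in / (√3·V_L·cosφ) = 55050 / (1.732 × 415 × 0.75) = 102 A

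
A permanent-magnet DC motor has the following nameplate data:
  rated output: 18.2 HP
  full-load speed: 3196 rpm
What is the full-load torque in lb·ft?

P_out = 18.2 × 746 = 13577 W
ω = 2π × 3196/60 = 334.7 rad/s
τ = P_out/ω = 13577/334.7 = 40.56 N·m
In lb·ft: 40.56/1.356 = 29.9 lb·ft

29.9 lb·ft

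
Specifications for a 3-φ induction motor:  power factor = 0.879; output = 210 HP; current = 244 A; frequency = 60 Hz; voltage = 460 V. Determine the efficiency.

P_out = 210 × 746 = 156660 W
P_in = √3·V_L·I_L·cosφ = 1.732 × 460 × 244 × 0.879 = 170877 W
η = P_out / P_in = 156660 / 170877 = 0.917 = 91.7%

91.7 %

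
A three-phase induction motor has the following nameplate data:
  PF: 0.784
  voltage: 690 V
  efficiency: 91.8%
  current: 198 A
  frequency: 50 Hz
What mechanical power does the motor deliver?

P_in = √3·V·I·cosφ = 1.732 × 690 × 198 × 0.784 = 185515 W
P_out = η·P_in = 0.918 × 185515 = 170303 W

170 kW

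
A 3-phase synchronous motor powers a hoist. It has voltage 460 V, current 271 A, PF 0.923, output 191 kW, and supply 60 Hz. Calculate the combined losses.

P_in = √3·V·I·cosφ = 1.732×460×271×0.923 = 199286 W
P_out = 191000 W
Losses = P_in − P_out = 199286 − 191000 = 8286 W

8.29 kW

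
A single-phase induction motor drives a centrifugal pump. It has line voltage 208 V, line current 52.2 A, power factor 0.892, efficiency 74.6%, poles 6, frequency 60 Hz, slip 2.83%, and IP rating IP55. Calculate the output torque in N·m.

P_in = V·I·cosφ = 208 × 52.2 × 0.892 = 9685 W
P_out = η·P_in = 0.746 × 9685 = 7225 W
n_s = 120×60/6 = 1200 rpm; n = 1200×(1−0.0283) = 1166 rpm
ω = 2π×1166/60 = 122.1 rad/s
τ = P_out/ω = 7225/122.1 = 59.2 N·m

59.2 N·m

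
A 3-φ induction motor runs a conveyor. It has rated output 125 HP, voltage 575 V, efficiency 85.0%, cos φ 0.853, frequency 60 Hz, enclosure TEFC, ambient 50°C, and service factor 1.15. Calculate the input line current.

129 A

P_out = 125 × 746 = 93250 W
P_in = P_out / η = 93250 / 0.850 = 109706 W
I_L = P_in / (√3·V_L·cosφ) = 109706 / (1.732 × 575 × 0.853) = 129 A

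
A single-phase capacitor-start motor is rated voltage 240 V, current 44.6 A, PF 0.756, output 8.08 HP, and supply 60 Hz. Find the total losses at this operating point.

2060 W

P_in = V·I·cosφ = 240×44.6×0.756 = 8092 W
P_out = 8.08×746 = 6028 W
Losses = P_in − P_out = 8092 − 6028 = 2064 W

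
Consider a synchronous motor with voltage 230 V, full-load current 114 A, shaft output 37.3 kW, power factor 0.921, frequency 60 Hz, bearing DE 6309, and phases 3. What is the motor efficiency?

89.2 %

P_out = 37.3 kW = 37300 W
P_in = √3·V_L·I_L·cosφ = 1.732 × 230 × 114 × 0.921 = 41825 W
η = P_out / P_in = 37300 / 41825 = 0.892 = 89.2%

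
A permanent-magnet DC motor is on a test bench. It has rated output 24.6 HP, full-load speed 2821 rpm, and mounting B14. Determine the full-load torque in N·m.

P_out = 24.6 × 746 = 18352 W
ω = 2π × 2821/60 = 295.4 rad/s
τ = P_out/ω = 18352/295.4 = 62.1 N·m

62.1 N·m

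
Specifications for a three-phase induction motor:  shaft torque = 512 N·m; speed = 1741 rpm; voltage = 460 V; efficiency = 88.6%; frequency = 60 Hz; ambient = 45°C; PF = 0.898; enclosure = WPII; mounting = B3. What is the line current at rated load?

147 A

ω = 2π×1741/60 = 182.3 rad/s; P_out = τω = 512 × 182.3 = 93338 W
P_in = P_out / η = 93338 / 0.886 = 105348 W
I_L = P_in / (√3·V_L·cosφ) = 105348 / (1.732 × 460 × 0.898) = 147 A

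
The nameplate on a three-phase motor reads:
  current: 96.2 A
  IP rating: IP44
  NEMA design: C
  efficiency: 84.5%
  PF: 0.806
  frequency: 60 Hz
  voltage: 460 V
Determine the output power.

P_in = √3·V·I·cosφ = 1.732 × 460 × 96.2 × 0.806 = 61775 W
P_out = η·P_in = 0.845 × 61775 = 52200 W

52.2 kW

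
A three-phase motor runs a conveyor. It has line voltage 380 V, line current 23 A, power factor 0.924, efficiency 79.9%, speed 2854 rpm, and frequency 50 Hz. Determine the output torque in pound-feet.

27.6 lb·ft

P_in = √3·V·I·cosφ = 1.732 × 380 × 23 × 0.924 = 13987 W
P_out = η·P_in = 0.799 × 13987 = 11176 W
n = 2854 rpm
ω = 2π×2854/60 = 298.9 rad/s
τ = P_out/ω = 11176/298.9 = 37.39 N·m
In lb·ft: 37.39/1.356 = 27.6 lb·ft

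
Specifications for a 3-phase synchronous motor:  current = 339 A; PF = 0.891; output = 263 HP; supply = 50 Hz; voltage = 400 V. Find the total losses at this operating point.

P_in = √3·V·I·cosφ = 1.732×400×339×0.891 = 209260 W
P_out = 263×746 = 196198 W
Losses = P_in − P_out = 209260 − 196198 = 13062 W

13.1 kW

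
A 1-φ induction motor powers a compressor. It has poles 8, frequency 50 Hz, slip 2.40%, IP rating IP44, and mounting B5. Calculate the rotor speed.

n_s = 120f/p = 120×50/8 = 750 rpm
n = n_s(1 − s) = 750 × (1 − 0.024) = 732 rpm

732 rpm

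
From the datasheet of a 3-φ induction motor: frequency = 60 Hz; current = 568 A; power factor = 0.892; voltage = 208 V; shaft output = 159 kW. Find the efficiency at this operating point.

87.1 %

P_out = 159 kW = 159000 W
P_in = √3·V_L·I_L·cosφ = 1.732 × 208 × 568 × 0.892 = 182526 W
η = P_out / P_in = 159000 / 182526 = 0.871 = 87.1%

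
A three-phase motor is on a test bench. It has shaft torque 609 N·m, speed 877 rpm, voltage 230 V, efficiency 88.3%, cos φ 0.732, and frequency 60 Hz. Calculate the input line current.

ω = 2π×877/60 = 91.84 rad/s; P_out = τω = 609 × 91.84 = 55931 W
P_in = P_out / η = 55931 / 0.883 = 63342 W
I_L = P_in / (√3·V_L·cosφ) = 63342 / (1.732 × 230 × 0.732) = 217 A

217 A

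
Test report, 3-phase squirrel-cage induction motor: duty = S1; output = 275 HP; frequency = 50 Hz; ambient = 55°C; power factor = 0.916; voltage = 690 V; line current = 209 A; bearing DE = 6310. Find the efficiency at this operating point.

89.7 %

P_out = 275 × 746 = 205150 W
P_in = √3·V_L·I_L·cosφ = 1.732 × 690 × 209 × 0.916 = 228791 W
η = P_out / P_in = 205150 / 228791 = 0.897 = 89.7%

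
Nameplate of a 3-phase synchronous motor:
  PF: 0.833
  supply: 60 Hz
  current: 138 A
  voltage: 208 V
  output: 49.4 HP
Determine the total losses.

P_in = √3·V·I·cosφ = 1.732×208×138×0.833 = 41413 W
P_out = 49.4×746 = 36852 W
Losses = P_in − P_out = 41413 − 36852 = 4561 W

4.56 kW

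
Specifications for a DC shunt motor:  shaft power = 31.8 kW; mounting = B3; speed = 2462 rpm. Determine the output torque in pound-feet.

91 lb·ft

ω = 2π × 2462/60 = 257.8 rad/s
τ = P/ω = 31800/257.8 = 123.4 N·m
In lb·ft: 123.4/1.356 = 91 lb·ft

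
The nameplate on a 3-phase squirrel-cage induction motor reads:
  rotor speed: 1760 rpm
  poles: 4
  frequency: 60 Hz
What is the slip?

2.2 %

n_s = 120f/p = 120×60/4 = 1800 rpm
s = (n_s − n)/n_s = (1800 − 1760)/1800 = 0.0222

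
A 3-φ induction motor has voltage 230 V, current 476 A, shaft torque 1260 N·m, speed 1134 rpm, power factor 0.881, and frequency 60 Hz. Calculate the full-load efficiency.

ω = 2π × 1134/60 = 118.8 rad/s; P_out = τω = 1260 × 118.8 = 149688 W
P_in = √3·V_L·I_L·cosφ = 1.732 × 230 × 476 × 0.881 = 167055 W
η = P_out / P_in = 149688 / 167055 = 0.896 = 89.6%

89.6 %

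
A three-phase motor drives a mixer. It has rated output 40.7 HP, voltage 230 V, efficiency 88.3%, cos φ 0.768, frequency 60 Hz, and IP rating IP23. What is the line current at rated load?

112 A

P_out = 40.7 × 746 = 30362 W
P_in = P_out / η = 30362 / 0.883 = 34385 W
I_L = P_in / (√3·V_L·cosφ) = 34385 / (1.732 × 230 × 0.768) = 112 A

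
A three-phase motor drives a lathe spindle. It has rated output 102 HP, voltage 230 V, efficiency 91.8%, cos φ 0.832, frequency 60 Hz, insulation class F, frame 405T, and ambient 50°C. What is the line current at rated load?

250 A

P_out = 102 × 746 = 76092 W
P_in = P_out / η = 76092 / 0.918 = 82889 W
I_L = P_in / (√3·V_L·cosφ) = 82889 / (1.732 × 230 × 0.832) = 250 A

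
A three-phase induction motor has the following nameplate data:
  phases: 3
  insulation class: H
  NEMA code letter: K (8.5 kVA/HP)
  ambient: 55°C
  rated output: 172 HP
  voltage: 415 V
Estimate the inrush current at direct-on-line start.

S_LR = 8.5 × 172 = 1462 kVA
I_LR = S_LR/(√3·V_L) = 1462000/(1.732×415) = 2030 A

2030 A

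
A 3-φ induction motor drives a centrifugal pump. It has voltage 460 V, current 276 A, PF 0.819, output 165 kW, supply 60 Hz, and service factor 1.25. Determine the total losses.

P_in = √3·V·I·cosφ = 1.732×460×276×0.819 = 180094 W
P_out = 165000 W
Losses = P_in − P_out = 180094 − 165000 = 15094 W

15100 W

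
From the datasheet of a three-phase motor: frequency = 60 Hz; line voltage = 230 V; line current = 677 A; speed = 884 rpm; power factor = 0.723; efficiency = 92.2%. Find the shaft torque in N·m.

1940 N·m

P_in = √3·V·I·cosφ = 1.732 × 230 × 677 × 0.723 = 194986 W
P_out = η·P_in = 0.922 × 194986 = 179777 W
n = 884 rpm
ω = 2π×884/60 = 92.57 rad/s
τ = P_out/ω = 179777/92.57 = 1940 N·m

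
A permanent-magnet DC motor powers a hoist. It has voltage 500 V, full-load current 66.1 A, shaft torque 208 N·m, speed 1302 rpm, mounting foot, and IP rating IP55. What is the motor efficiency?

85.8 %

ω = 2π × 1302/60 = 136.3 rad/s; P_out = τω = 208 × 136.3 = 28350 W
P_in = V·I = 500 × 66.1 = 33050 W
η = P_out / P_in = 28350 / 33050 = 0.858 = 85.8%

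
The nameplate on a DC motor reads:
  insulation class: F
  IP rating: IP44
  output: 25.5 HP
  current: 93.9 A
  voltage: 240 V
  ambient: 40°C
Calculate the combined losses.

P_in = V·I = 240×93.9 = 22536 W
P_out = 25.5×746 = 19023 W
Losses = P_in − P_out = 22536 − 19023 = 3513 W

3.51 kW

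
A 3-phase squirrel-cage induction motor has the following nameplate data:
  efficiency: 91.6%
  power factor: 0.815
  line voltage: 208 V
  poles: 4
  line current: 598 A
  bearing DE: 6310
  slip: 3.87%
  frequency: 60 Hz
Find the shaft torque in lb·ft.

P_in = √3·V·I·cosφ = 1.732 × 208 × 598 × 0.815 = 175578 W
P_out = η·P_in = 0.916 × 175578 = 160829 W
n_s = 120×60/4 = 1800 rpm; n = 1800×(1−0.0387) = 1730 rpm
ω = 2π×1730/60 = 181.2 rad/s
τ = P_out/ω = 160829/181.2 = 887.6 N·m
In lb·ft: 887.6/1.356 = 655 lb·ft

655 lb·ft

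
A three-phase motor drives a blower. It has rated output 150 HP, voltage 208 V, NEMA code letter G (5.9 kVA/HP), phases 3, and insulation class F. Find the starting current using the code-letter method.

2460 A

S_LR = 5.9 × 150 = 885 kVA
I_LR = S_LR/(√3·V_L) = 885000/(1.732×208) = 2460 A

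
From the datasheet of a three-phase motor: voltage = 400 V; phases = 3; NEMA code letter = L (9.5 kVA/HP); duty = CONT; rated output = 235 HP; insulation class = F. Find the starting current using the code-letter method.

3220 A

S_LR = 9.5 × 235 = 2232.5 kVA
I_LR = S_LR/(√3·V_L) = 2232500/(1.732×400) = 3220 A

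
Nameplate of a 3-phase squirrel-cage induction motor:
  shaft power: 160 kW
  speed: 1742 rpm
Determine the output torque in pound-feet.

ω = 2π × 1742/60 = 182.4 rad/s
τ = P/ω = 160000/182.4 = 877.2 N·m
In lb·ft: 877.2/1.356 = 647 lb·ft

647 lb·ft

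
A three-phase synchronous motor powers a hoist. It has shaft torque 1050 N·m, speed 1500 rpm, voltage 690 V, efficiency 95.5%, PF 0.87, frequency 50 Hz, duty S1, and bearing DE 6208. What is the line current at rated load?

ω = 2π×1500/60 = 157.1 rad/s; P_out = τω = 1050 × 157.1 = 164955 W
P_in = P_out / η = 164955 / 0.955 = 172728 W
I_L = P_in / (√3·V_L·cosφ) = 172728 / (1.732 × 690 × 0.87) = 166 A

166 A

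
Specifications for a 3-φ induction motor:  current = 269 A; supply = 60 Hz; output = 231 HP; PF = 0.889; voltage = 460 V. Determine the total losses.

18200 W

P_in = √3·V·I·cosφ = 1.732×460×269×0.889 = 190528 W
P_out = 231×746 = 172326 W
Losses = P_in − P_out = 190528 − 172326 = 18202 W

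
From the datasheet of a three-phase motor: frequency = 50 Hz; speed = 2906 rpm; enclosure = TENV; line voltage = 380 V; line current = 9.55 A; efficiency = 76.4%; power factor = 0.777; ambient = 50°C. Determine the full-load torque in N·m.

P_in = √3·V·I·cosφ = 1.732 × 380 × 9.55 × 0.777 = 4884 W
P_out = η·P_in = 0.764 × 4884 = 3731 W
n = 2906 rpm
ω = 2π×2906/60 = 304.3 rad/s
τ = P_out/ω = 3731/304.3 = 12.3 N·m

12.3 N·m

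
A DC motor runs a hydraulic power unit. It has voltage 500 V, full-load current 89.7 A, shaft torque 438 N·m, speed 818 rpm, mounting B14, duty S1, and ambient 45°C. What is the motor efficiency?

ω = 2π × 818/60 = 85.66 rad/s; P_out = τω = 438 × 85.66 = 37519 W
P_in = V·I = 500 × 89.7 = 44850 W
η = P_out / P_in = 37519 / 44850 = 0.837 = 83.7%

83.7 %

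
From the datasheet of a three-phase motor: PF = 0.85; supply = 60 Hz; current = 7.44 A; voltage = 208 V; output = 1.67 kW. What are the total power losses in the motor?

P_in = √3·V·I·cosφ = 1.732×208×7.44×0.85 = 2278 W
P_out = 1670 W
Losses = P_in − P_out = 2278 − 1670 = 608 W

608 W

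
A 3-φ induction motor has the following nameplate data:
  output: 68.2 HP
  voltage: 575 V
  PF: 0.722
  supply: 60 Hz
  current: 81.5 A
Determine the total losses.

P_in = √3·V·I·cosφ = 1.732×575×81.5×0.722 = 58602 W
P_out = 68.2×746 = 50877 W
Losses = P_in − P_out = 58602 − 50877 = 7725 W

7.73 kW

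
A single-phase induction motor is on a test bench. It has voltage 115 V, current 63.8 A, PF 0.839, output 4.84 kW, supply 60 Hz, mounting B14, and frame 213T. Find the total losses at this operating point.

P_in = V·I·cosφ = 115×63.8×0.839 = 6156 W
P_out = 4840 W
Losses = P_in − P_out = 6156 − 4840 = 1316 W

1320 W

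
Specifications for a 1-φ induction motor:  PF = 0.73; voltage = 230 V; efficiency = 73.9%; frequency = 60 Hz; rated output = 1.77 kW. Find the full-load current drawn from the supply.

P_out = 1.77 kW = 1770 W
P_in = P_out / η = 1770 / 0.739 = 2395 W
I = P_in / (V·cosφ) = 2395 / (230 × 0.73) = 14.3 A

14.3 A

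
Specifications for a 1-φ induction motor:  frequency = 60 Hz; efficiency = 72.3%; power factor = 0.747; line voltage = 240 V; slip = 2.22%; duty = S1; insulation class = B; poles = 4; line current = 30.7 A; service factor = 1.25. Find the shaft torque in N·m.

21.6 N·m

P_in = V·I·cosφ = 240 × 30.7 × 0.747 = 5504 W
P_out = η·P_in = 0.723 × 5504 = 3979 W
n_s = 120×60/4 = 1800 rpm; n = 1800×(1−0.0222) = 1760 rpm
ω = 2π×1760/60 = 184.3 rad/s
τ = P_out/ω = 3979/184.3 = 21.6 N·m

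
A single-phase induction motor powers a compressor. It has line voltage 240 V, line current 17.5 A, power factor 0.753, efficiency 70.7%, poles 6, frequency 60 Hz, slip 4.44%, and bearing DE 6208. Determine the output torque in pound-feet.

P_in = V·I·cosφ = 240 × 17.5 × 0.753 = 3163 W
P_out = η·P_in = 0.707 × 3163 = 2236 W
n_s = 120×60/6 = 1200 rpm; n = 1200×(1−0.0444) = 1147 rpm
ω = 2π×1147/60 = 120.1 rad/s
τ = P_out/ω = 2236/120.1 = 18.62 N·m
In lb·ft: 18.62/1.356 = 13.7 lb·ft

13.7 lb·ft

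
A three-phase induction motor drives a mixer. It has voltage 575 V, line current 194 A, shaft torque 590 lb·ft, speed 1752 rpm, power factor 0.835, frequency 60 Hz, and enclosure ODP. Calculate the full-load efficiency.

91.0 %

τ = 590 lb·ft × 1.356 = 800 N·m
ω = 2π × 1752/60 = 183.5 rad/s; P_out = τω = 800 × 183.5 = 146800 W
P_in = √3·V_L·I_L·cosφ = 1.732 × 575 × 194 × 0.835 = 161326 W
η = P_out / P_in = 146800 / 161326 = 0.910 = 91.0%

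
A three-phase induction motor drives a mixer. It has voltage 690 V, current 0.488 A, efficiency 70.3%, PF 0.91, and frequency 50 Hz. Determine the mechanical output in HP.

0.5 HP

P_in = √3·V·I·cosφ = 1.732 × 690 × 0.488 × 0.91 = 531 W
P_out = η·P_in = 0.703 × 531 = 373 W
= 373/746 = 0.5 HP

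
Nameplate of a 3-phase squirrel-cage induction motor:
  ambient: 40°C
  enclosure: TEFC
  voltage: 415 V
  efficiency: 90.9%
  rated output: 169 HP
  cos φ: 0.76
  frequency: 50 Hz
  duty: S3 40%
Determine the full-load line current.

254 A

P_out = 169 × 746 = 126074 W
P_in = P_out / η = 126074 / 0.909 = 138695 W
I_L = P_in / (√3·V_L·cosφ) = 138695 / (1.732 × 415 × 0.76) = 254 A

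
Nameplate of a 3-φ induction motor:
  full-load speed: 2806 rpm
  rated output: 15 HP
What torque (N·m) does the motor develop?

P_out = 15 × 746 = 11190 W
ω = 2π × 2806/60 = 293.8 rad/s
τ = P_out/ω = 11190/293.8 = 38.1 N·m

38.1 N·m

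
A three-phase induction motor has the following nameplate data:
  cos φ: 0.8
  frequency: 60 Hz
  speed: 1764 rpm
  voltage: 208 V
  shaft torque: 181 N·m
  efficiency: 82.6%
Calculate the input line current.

ω = 2π×1764/60 = 184.7 rad/s; P_out = τω = 181 × 184.7 = 33431 W
P_in = P_out / η = 33431 / 0.826 = 40473 W
I_L = P_in / (√3·V_L·cosφ) = 40473 / (1.732 × 208 × 0.8) = 140 A

140 A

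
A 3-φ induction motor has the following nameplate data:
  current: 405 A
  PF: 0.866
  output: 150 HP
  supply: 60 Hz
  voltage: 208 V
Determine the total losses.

14.5 kW

P_in = √3·V·I·cosφ = 1.732×208×405×0.866 = 126353 W
P_out = 150×746 = 111900 W
Losses = P_in − P_out = 126353 − 111900 = 14453 W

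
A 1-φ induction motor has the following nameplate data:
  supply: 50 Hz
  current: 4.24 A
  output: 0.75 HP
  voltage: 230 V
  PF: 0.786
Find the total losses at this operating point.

207 W

P_in = V·I·cosφ = 230×4.24×0.786 = 767 W
P_out = 0.75×746 = 560 W
Losses = P_in − P_out = 767 − 560 = 207 W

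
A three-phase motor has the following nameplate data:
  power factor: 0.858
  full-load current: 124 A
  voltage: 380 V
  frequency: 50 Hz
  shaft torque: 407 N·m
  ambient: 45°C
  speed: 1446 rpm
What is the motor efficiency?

ω = 2π × 1446/60 = 151.4 rad/s; P_out = τω = 407 × 151.4 = 61620 W
P_in = √3·V_L·I_L·cosφ = 1.732 × 380 × 124 × 0.858 = 70023 W
η = P_out / P_in = 61620 / 70023 = 0.880 = 88.0%

88.0 %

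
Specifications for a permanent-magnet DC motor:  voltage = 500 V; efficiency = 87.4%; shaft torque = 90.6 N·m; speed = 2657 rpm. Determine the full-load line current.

ω = 2π×2657/60 = 278.2 rad/s; P_out = τω = 90.6 × 278.2 = 25205 W
P_in = P_out / η = 25205 / 0.874 = 28839 W
I = P_in / V = 28839 / 500 = 57.7 A

57.7 A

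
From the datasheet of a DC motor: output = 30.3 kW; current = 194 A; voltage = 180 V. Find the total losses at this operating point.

4.62 kW

P_in = V·I = 180×194 = 34920 W
P_out = 30300 W
Losses = P_in − P_out = 34920 − 30300 = 4620 W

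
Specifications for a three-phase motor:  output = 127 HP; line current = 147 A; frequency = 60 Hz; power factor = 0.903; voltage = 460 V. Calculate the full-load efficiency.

P_out = 127 × 746 = 94742 W
P_in = √3·V_L·I_L·cosφ = 1.732 × 460 × 147 × 0.903 = 105757 W
η = P_out / P_in = 94742 / 105757 = 0.896 = 89.6%

89.6 %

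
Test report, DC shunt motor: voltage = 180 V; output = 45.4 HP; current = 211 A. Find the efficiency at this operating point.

P_out = 45.4 × 746 = 33868 W
P_in = V·I = 180 × 211 = 37980 W
η = P_out / P_in = 33868 / 37980 = 0.892 = 89.2%

89.2 %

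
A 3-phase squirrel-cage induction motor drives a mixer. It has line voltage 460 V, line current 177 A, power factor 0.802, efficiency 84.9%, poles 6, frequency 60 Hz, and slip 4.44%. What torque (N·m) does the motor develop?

800 N·m

P_in = √3·V·I·cosφ = 1.732 × 460 × 177 × 0.802 = 113098 W
P_out = η·P_in = 0.849 × 113098 = 96020 W
n_s = 120×60/6 = 1200 rpm; n = 1200×(1−0.0444) = 1147 rpm
ω = 2π×1147/60 = 120.1 rad/s
τ = P_out/ω = 96020/120.1 = 800 N·m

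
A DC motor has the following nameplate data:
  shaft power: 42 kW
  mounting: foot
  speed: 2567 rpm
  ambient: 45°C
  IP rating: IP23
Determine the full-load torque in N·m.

ω = 2π × 2567/60 = 268.8 rad/s
τ = P/ω = 42000/268.8 = 156 N·m

156 N·m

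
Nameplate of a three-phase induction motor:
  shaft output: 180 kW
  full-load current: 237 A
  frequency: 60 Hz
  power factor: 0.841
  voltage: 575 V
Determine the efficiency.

P_out = 180 kW = 180000 W
P_in = √3·V_L·I_L·cosφ = 1.732 × 575 × 237 × 0.841 = 198500 W
η = P_out / P_in = 180000 / 198500 = 0.907 = 90.7%

90.7 %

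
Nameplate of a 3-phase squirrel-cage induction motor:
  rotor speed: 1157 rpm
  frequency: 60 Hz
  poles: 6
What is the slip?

n_s = 120f/p = 120×60/6 = 1200 rpm
s = (n_s − n)/n_s = (1200 − 1157)/1200 = 0.0358

3.6 %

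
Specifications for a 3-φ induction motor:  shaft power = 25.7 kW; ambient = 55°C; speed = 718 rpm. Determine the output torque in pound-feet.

252 lb·ft

ω = 2π × 718/60 = 75.19 rad/s
τ = P/ω = 25700/75.19 = 341.8 N·m
In lb·ft: 341.8/1.356 = 252 lb·ft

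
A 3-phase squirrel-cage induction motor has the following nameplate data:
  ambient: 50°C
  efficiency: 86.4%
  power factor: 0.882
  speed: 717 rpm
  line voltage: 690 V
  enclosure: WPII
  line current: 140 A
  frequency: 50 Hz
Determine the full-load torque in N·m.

P_in = √3·V·I·cosφ = 1.732 × 690 × 140 × 0.882 = 147568 W
P_out = η·P_in = 0.864 × 147568 = 127499 W
n = 717 rpm
ω = 2π×717/60 = 75.08 rad/s
τ = P_out/ω = 127499/75.08 = 1700 N·m

1700 N·m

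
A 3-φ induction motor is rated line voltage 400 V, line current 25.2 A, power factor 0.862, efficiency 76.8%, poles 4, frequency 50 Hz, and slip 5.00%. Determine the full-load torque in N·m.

77.5 N·m

P_in = √3·V·I·cosφ = 1.732 × 400 × 25.2 × 0.862 = 15049 W
P_out = η·P_in = 0.768 × 15049 = 11558 W
n_s = 120×50/4 = 1500 rpm; n = 1500×(1−0.05) = 1425 rpm
ω = 2π×1425/60 = 149.2 rad/s
τ = P_out/ω = 11558/149.2 = 77.5 N·m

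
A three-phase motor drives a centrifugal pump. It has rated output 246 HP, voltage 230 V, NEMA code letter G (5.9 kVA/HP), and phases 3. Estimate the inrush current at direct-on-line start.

S_LR = 5.9 × 246 = 1451.4 kVA
I_LR = S_LR/(√3·V_L) = 1451400/(1.732×230) = 3640 A

3640 A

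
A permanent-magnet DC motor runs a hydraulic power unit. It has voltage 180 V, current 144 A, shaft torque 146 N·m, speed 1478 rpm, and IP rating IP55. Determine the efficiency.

ω = 2π × 1478/60 = 154.8 rad/s; P_out = τω = 146 × 154.8 = 22601 W
P_in = V·I = 180 × 144 = 25920 W
η = P_out / P_in = 22601 / 25920 = 0.872 = 87.2%

87.2 %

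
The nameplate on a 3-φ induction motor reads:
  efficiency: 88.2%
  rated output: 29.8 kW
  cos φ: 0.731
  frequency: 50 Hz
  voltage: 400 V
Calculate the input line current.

66.7 A

P_out = 29.8 kW = 29800 W
P_in = P_out / η = 29800 / 0.882 = 33787 W
I_L = P_in / (√3·V_L·cosφ) = 33787 / (1.732 × 400 × 0.731) = 66.7 A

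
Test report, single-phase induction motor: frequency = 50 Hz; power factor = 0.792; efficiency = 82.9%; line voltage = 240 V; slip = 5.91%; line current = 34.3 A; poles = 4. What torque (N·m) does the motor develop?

36.6 N·m

P_in = V·I·cosφ = 240 × 34.3 × 0.792 = 6520 W
P_out = η·P_in = 0.829 × 6520 = 5405 W
n_s = 120×50/4 = 1500 rpm; n = 1500×(1−0.0591) = 1411 rpm
ω = 2π×1411/60 = 147.8 rad/s
τ = P_out/ω = 5405/147.8 = 36.6 N·m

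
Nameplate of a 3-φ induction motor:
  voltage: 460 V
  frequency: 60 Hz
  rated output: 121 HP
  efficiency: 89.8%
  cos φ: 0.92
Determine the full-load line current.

P_out = 121 × 746 = 90266 W
P_in = P_out / η = 90266 / 0.898 = 100519 W
I_L = P_in / (√3·V_L·cosφ) = 100519 / (1.732 × 460 × 0.92) = 137 A

137 A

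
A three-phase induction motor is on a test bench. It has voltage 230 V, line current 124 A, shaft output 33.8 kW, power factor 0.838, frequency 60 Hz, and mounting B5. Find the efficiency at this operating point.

81.7 %

P_out = 33.8 kW = 33800 W
P_in = √3·V_L·I_L·cosφ = 1.732 × 230 × 124 × 0.838 = 41394 W
η = P_out / P_in = 33800 / 41394 = 0.817 = 81.7%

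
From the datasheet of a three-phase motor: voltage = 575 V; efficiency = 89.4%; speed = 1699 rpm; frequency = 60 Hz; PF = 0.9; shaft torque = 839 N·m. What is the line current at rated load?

ω = 2π×1699/60 = 177.9 rad/s; P_out = τω = 839 × 177.9 = 149258 W
P_in = P_out / η = 149258 / 0.894 = 166955 W
I_L = P_in / (√3·V_L·cosφ) = 166955 / (1.732 × 575 × 0.9) = 186 A

186 A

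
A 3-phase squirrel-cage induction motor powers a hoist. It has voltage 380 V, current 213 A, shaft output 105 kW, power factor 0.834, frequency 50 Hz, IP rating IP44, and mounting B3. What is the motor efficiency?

89.8 %

P_out = 105 kW = 105000 W
P_in = √3·V_L·I_L·cosφ = 1.732 × 380 × 213 × 0.834 = 116917 W
η = P_out / P_in = 105000 / 116917 = 0.898 = 89.8%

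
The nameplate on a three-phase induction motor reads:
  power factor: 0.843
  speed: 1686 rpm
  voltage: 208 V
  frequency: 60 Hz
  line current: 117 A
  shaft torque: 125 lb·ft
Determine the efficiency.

84.2 %

τ = 125 lb·ft × 1.356 = 169.5 N·m
ω = 2π × 1686/60 = 176.6 rad/s; P_out = τω = 169.5 × 176.6 = 29934 W
P_in = √3·V_L·I_L·cosφ = 1.732 × 208 × 117 × 0.843 = 35532 W
η = P_out / P_in = 29934 / 35532 = 0.842 = 84.2%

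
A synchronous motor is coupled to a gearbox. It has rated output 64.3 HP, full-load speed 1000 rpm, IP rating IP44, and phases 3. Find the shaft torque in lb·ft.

338 lb·ft

P_out = 64.3 × 746 = 47968 W
ω = 2π × 1000/60 = 104.7 rad/s
τ = P_out/ω = 47968/104.7 = 458.1 N·m
In lb·ft: 458.1/1.356 = 338 lb·ft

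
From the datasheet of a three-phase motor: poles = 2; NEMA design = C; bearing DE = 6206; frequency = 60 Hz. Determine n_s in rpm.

3600 rpm

n_s = 120f/p = 120×60/2 = 3600 rpm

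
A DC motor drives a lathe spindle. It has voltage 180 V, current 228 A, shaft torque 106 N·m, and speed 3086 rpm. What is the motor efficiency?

83.5 %

ω = 2π × 3086/60 = 323.2 rad/s; P_out = τω = 106 × 323.2 = 34259 W
P_in = V·I = 180 × 228 = 41040 W
η = P_out / P_in = 34259 / 41040 = 0.835 = 83.5%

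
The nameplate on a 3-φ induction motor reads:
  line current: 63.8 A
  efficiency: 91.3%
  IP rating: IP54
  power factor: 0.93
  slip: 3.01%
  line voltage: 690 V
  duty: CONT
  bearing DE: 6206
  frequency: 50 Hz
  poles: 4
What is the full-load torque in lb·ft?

P_in = √3·V·I·cosφ = 1.732 × 690 × 63.8 × 0.93 = 70909 W
P_out = η·P_in = 0.913 × 70909 = 64740 W
n_s = 120×50/4 = 1500 rpm; n = 1500×(1−0.0301) = 1455 rpm
ω = 2π×1455/60 = 152.4 rad/s
τ = P_out/ω = 64740/152.4 = 424.8 N·m
In lb·ft: 424.8/1.356 = 313 lb·ft

313 lb·ft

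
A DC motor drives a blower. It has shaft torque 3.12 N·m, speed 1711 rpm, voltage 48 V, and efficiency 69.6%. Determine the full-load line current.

ω = 2π×1711/60 = 179.2 rad/s; P_out = τω = 3.12 × 179.2 = 559 W
P_in = P_out / η = 559 / 0.696 = 803 W
I = P_in / V = 803 / 48 = 16.7 A

16.7 A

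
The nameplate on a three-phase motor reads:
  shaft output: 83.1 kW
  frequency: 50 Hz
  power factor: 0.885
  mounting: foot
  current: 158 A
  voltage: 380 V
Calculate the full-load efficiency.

P_out = 83.1 kW = 83100 W
P_in = √3·V_L·I_L·cosφ = 1.732 × 380 × 158 × 0.885 = 92031 W
η = P_out / P_in = 83100 / 92031 = 0.903 = 90.3%

90.3 %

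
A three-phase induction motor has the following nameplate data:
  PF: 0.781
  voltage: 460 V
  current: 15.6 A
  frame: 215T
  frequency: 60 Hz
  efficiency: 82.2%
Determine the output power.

P_in = √3·V·I·cosφ = 1.732 × 460 × 15.6 × 0.781 = 9707 W
P_out = η·P_in = 0.822 × 9707 = 7979 W

7.98 kW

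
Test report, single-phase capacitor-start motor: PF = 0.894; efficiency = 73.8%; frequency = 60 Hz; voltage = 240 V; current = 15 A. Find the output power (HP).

3.18 HP

P_in = V·I·cosφ = 240 × 15 × 0.894 = 3218 W
P_out = η·P_in = 0.738 × 3218 = 2375 W
= 2375/746 = 3.18 HP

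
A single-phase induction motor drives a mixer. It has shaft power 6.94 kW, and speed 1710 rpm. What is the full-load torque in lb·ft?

ω = 2π × 1710/60 = 179.1 rad/s
τ = P/ω = 6940/179.1 = 38.75 N·m
In lb·ft: 38.75/1.356 = 28.6 lb·ft

28.6 lb·ft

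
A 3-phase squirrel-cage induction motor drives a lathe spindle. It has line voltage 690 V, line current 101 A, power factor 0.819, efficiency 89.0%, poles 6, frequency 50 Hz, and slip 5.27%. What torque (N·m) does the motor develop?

P_in = √3·V·I·cosφ = 1.732 × 690 × 101 × 0.819 = 98856 W
P_out = η·P_in = 0.89 × 98856 = 87982 W
n_s = 120×50/6 = 1000 rpm; n = 1000×(1−0.0527) = 947 rpm
ω = 2π×947/60 = 99.17 rad/s
τ = P_out/ω = 87982/99.17 = 887 N·m

887 N·m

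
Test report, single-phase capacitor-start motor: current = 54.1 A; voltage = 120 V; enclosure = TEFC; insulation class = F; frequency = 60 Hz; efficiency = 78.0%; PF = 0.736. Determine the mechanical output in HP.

5 HP

P_in = V·I·cosφ = 120 × 54.1 × 0.736 = 4778 W
P_out = η·P_in = 0.78 × 4778 = 3727 W
= 3727/746 = 5 HP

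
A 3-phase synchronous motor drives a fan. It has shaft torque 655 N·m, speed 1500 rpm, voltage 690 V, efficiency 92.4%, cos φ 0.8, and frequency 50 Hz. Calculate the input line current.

ω = 2π×1500/60 = 157.1 rad/s; P_out = τω = 655 × 157.1 = 102901 W
P_in = P_out / η = 102901 / 0.924 = 111365 W
I_L = P_in / (√3·V_L·cosφ) = 111365 / (1.732 × 690 × 0.8) = 116 A

116 A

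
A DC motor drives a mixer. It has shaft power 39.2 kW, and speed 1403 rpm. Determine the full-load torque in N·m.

267 N·m

ω = 2π × 1403/60 = 146.9 rad/s
τ = P/ω = 39200/146.9 = 267 N·m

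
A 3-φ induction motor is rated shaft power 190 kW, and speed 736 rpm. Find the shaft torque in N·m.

2470 N·m

ω = 2π × 736/60 = 77.07 rad/s
τ = P/ω = 190000/77.07 = 2470 N·m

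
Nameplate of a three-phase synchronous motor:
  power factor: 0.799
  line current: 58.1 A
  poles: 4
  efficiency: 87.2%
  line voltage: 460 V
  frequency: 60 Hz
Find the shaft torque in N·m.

171 N·m

P_in = √3·V·I·cosφ = 1.732 × 460 × 58.1 × 0.799 = 36985 W
P_out = η·P_in = 0.872 × 36985 = 32251 W
n = n_s = 120×60/4 = 1800 rpm (synchronous)
ω = 2π×1800/60 = 188.5 rad/s
τ = P_out/ω = 32251/188.5 = 171 N·m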